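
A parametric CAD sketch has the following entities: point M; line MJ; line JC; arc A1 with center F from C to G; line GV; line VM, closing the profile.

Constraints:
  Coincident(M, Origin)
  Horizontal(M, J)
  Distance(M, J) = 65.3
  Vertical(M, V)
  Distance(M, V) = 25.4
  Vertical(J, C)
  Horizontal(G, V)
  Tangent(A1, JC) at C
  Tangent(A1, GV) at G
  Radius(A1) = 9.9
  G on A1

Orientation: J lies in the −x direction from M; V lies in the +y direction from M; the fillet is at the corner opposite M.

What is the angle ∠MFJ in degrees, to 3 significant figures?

107°

M is at the origin; M and J share the same y with |MJ| = 65.3 and J on the −x side, so J = (-65.3, 0.00). MV is vertical with |MV| = 25.4 and V on the +y side, so V = (0.00, 25.4). The virtual corner opposite M is at (-65.3, 25.4). The tangent condition forces FC to be normal to JC and the tangent condition forces FG to be normal to GV, with radius 9.9, so the center F sits 9.9 in from both sides at F = (-55.4, 15.5). Then cos ∠MFJ = FM·FJ / (|FM||FJ|), giving 107°.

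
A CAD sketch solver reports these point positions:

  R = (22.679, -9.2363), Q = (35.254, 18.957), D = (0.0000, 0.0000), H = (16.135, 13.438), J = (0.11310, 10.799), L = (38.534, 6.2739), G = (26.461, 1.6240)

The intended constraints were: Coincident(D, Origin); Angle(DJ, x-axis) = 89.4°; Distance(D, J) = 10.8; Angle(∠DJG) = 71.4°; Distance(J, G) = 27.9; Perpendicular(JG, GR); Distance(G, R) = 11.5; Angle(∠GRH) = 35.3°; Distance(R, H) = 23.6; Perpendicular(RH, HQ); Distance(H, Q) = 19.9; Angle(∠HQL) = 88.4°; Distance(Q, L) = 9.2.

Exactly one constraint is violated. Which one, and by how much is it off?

Distance(Q, L) = 9.2 — off by 3.90.

D = (0.00, 0.00) ✓; DJ at 89.40° ✓; |DJ| = 10.80 ✓; ∠DJG = 71.40° ✓; |JG| = 27.90 ✓; ∠(JG, GR) = 90.00° ✓; |GR| = 11.50 ✓; ∠GRH = 35.30° ✓; |RH| = 23.60 ✓; ∠(RH, HQ) = 90.00° ✓; |HQ| = 19.90 ✓; ∠HQL = 88.40° ✓; |QL| = 13.10 ✗.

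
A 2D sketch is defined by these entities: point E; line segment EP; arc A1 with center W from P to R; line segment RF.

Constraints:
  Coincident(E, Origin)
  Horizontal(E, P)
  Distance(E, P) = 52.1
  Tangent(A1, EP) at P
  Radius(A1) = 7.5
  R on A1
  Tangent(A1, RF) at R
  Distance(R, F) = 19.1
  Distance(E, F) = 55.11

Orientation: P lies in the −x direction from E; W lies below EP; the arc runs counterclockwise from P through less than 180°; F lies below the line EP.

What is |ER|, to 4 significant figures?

59.49

E is at the origin; EP is horizontal with |EP| = 52.1 and P on the −x side, so P = (-52.10, 0.000). Since A1 is tangent to EP there, WP ⟂ EP, so W = P + (0, -7.5) = (-52.10, -7.500). Since WR ⟂ RF (tangency), |WF| = √(7.5² + 19.1²) = 20.52 regardless of where R sits on A1. So F lies on both circle(E, 55.11) and circle(W, 20.52); the below-EP intersection is F = (-47.73, -27.55). R is the foot of the tangent from F: R = (-58.34, -11.67).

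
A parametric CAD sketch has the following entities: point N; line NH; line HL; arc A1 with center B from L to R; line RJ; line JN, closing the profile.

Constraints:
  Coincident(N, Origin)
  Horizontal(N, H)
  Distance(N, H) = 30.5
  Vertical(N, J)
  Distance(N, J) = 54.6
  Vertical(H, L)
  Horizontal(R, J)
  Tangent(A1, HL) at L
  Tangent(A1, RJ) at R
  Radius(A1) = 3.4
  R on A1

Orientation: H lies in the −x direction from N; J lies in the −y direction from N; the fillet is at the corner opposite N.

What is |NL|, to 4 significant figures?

59.60

N is at the origin; NH is horizontal with |NH| = 30.5 and H on the −x side, so H = (-30.50, 0.000). N and J share the same x with |NJ| = 54.6 and J on the −y side, so J = (0.000, -54.60). The virtual corner opposite N is at (-30.50, -54.60). A1 meets HL tangentially, so BL is at right angles to HL and tangency of A1 to RJ means the radius BR is perpendicular to RJ, with radius 3.4, so the center B sits 3.4 in from both sides at B = (-27.10, -51.20). That places the tangent points at L = (-30.50, -51.20) on HL and R = (-27.10, -54.60) on RJ. Then |NL| = |L − N| = 59.60.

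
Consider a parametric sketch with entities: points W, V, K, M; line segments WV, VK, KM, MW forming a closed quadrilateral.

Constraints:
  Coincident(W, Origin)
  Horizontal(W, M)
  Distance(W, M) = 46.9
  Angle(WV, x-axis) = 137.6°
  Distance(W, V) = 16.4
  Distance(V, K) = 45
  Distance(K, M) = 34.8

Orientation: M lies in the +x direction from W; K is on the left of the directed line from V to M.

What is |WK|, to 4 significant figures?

41.42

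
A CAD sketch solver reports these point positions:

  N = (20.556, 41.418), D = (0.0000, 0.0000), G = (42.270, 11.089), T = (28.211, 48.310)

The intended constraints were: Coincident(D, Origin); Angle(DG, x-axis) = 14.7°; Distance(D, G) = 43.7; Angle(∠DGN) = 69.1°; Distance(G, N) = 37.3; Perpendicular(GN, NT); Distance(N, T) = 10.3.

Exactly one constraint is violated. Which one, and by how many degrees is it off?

Perpendicular(GN, NT) — off by 6.40°.

D = (0.00, 0.00) ✓; DG at 14.70° ✓; |DG| = 43.70 ✓; ∠DGN = 69.10° ✓; |GN| = 37.30 ✓; ∠(GN, NT) = 83.60° ✗; |NT| = 10.30 ✓.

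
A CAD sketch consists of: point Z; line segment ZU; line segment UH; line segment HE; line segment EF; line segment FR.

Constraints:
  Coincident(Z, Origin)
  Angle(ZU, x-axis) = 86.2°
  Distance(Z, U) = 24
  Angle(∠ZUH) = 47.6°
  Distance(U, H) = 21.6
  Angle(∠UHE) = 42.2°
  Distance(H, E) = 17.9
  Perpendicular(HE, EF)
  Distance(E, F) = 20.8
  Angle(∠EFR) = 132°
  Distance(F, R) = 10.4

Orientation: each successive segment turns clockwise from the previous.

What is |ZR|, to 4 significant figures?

37.69

HE is perpendicular to EF, so EF runs at 86.00°; with |EF| = 20.8, F = (0.1354, 30.36). ∠EFR = 132.0° gives FR at 38.00° from the x-axis; with |FR| = 10.4, R = (8.331, 36.76). Then |ZR| = |R − Z| = 37.69.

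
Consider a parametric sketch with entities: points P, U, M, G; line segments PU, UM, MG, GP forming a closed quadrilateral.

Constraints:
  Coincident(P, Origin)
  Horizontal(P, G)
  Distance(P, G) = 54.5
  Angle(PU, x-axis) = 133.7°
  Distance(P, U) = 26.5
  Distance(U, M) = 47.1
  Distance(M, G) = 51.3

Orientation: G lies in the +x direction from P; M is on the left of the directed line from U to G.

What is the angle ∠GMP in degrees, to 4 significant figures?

67.08°

P is at the origin; P and G share the same y with |PG| = 54.5 and G in +x, so G = (54.5, 0). PU runs at 133.7° with |PU| = 26.5, so U = (-18.31, 19.16). M is determined by |UM| = 47.1 and |MG| = 51.3 together: it lies at the intersection of circle(U, 47.1) and circle(G, 51.3). With |UG| = 75.29, the foot of the radical line on UG is 34.90 from U and the perpendicular offset is √(47.1² − 34.90²) = 31.63. Taking the left-of-UG solution: M = (23.49, 40.87).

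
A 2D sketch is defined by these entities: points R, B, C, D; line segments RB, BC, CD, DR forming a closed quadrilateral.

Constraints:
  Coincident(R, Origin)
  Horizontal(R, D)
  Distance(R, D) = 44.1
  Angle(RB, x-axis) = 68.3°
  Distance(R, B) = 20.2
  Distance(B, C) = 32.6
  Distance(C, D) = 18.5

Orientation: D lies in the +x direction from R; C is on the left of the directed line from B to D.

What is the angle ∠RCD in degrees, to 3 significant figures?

78.4°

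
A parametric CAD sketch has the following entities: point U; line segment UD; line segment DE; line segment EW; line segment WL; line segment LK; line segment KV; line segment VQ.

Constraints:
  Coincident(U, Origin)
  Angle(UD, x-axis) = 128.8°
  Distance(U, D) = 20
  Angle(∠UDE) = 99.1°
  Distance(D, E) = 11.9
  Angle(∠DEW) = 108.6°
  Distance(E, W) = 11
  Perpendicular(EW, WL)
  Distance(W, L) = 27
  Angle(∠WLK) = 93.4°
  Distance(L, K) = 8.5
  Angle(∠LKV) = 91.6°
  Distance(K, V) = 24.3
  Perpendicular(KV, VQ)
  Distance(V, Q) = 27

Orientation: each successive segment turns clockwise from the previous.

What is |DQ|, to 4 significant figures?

32.76

U is at the origin; UD runs at 128.8° with length 20.0, so D = (-12.53, 15.59). ∠UDE = 99.1° gives DE at 47.90° from the x-axis; with |DE| = 11.9, E = (-4.554, 24.42). ∠DEW = 108.6° gives EW at -23.50° from the x-axis; with |EW| = 11.0, W = (5.534, 20.03). EW is perpendicular to WL, so WL runs at -113.5°; with |WL| = 27.0, L = (-5.233, -4.731). ∠WLK = 93.4° gives LK at 159.9° from the x-axis; with |LK| = 8.5, K = (-13.21, -1.809). ∠LKV = 91.6° gives KV at 71.50° from the x-axis; with |KV| = 24.3, V = (-5.504, 21.23). KV ⟂ VQ, so VQ runs at -18.50°; with |VQ| = 27.0, Q = (20.10, 12.67). Then |DQ| = |Q − D| = 32.76.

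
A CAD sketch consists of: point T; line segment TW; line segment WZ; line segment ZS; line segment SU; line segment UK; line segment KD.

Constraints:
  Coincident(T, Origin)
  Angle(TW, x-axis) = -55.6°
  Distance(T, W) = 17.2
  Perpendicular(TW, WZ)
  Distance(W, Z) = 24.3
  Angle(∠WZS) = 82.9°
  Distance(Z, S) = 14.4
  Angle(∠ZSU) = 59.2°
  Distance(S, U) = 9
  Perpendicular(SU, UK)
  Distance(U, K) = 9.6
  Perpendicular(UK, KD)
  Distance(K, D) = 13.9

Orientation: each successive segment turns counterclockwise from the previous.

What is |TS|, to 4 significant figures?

22.71

T is at the origin; TW runs at -55.6° with length 17.2, so W = (9.717, -14.19). The perpendicularity gives WZ at right angles to TW, so WZ runs at 34.40°; with |WZ| = 24.3, Z = (29.77, -0.4633). ∠WZS = 82.9° gives ZS at 131.5° from the x-axis; with |ZS| = 14.4, S = (20.23, 10.32). Then |TS| = |S − T| = 22.71.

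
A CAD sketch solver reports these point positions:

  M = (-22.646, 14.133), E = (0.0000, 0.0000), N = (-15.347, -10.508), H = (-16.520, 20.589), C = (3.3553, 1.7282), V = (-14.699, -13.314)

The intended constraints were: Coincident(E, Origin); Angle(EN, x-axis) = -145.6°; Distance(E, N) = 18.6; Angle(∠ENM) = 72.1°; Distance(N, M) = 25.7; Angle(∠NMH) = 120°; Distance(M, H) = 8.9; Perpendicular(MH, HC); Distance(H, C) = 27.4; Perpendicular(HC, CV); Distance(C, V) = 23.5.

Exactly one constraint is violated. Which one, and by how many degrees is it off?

Perpendicular(HC, CV) — off by 6.70°.

E = (0.00, 0.00) ✓; EN at -145.6° ✓; |EN| = 18.60 ✓; ∠ENM = 72.10° ✓; |NM| = 25.70 ✓; ∠NMH = 120.0° ✓; |MH| = 8.900 ✓; ∠(MH, HC) = 90.00° ✓; |HC| = 27.40 ✓; ∠(HC, CV) = 96.70° ✗; |CV| = 23.50 ✓.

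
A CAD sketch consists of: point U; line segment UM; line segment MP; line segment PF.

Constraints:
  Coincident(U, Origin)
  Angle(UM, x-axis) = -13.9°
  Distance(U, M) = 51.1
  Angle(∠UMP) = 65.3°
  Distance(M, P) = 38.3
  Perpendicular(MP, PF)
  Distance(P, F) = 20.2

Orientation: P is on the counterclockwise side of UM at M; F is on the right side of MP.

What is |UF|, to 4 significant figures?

68.75

∠UMP = 65.3°, so MP runs at -13.9° + (180° − 65.3°) = 100.8° from the x-axis; with |MP| = 38.3, P = M + 38.3·(cos 100.8°, sin 100.8°) = (42.43, 25.35). MP ⟂ PF; with |PF| = 20.2 on the right of MP, F = P + 20.2·(0.9823, 0.1874) = (62.27, 29.13). Then |UF| = |F − U| = 68.75.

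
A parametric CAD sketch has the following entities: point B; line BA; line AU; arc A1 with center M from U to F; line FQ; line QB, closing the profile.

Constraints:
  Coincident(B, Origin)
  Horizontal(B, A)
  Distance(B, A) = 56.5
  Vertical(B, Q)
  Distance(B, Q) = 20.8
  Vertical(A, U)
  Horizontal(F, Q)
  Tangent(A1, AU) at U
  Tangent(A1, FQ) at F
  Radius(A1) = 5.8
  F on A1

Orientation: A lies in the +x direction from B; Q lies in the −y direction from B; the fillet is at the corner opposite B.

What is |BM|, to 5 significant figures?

52.872

B is at the origin; BA is horizontal with |BA| = 56.5 and A on the +x side, so A = (56.500, 0.0000). BQ is vertical with |BQ| = 20.8 and Q on the −y side, so Q = (0.0000, -20.800). The virtual corner opposite B is at (56.500, -20.800). Since A1 is tangent to AU there, MU ⟂ AU and tangency of A1 to FQ means the radius MF is perpendicular to FQ, with radius 5.8, so the center M sits 5.8 in from both sides at M = (50.700, -15.000). Then |BM| = |M − B| = 52.872.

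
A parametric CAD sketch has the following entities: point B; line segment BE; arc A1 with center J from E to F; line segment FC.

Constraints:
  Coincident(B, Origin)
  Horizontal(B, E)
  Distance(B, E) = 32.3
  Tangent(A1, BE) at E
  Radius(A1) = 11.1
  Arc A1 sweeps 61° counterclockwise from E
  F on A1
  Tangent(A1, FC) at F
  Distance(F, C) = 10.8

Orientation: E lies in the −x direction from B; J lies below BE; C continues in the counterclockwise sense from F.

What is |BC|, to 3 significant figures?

49.6

On A1, E sits at bearing 90° from J; a 61° counterclockwise sweep puts F at bearing 151°, so F = J + 11.1·(cos 151°, sin 151°) = (-42.0, -5.72). The tangent condition forces JF to be normal to FC, so FC runs along (−sin 151°, cos 151°); with |FC| = 10.8, C = (-47.2, -15.2). Then |BC| = |C − B| = 49.6.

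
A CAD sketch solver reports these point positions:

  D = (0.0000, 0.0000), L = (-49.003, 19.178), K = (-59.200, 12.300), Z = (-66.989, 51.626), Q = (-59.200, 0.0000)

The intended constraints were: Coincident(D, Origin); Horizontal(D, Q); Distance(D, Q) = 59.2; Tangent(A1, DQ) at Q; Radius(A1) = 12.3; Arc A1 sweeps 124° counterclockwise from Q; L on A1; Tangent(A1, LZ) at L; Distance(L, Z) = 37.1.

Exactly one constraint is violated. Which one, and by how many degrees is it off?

Tangent(A1, LZ) at L — off by 5.00°.

D = (0.00, 0.00) ✓; D.y = 0.00, Q.y = 0.00 ✓; |DQ| = 59.20 ✓; ∠(KQ, QD) = 90.00° ✓; |KQ| = 12.30 ✓; bearing(K→L) − bearing(K→Q) = 124.0° ✓; |KL| = 12.30 ✓; ∠(KL, LZ) = 95.00° ✗; |LZ| = 37.10 ✓.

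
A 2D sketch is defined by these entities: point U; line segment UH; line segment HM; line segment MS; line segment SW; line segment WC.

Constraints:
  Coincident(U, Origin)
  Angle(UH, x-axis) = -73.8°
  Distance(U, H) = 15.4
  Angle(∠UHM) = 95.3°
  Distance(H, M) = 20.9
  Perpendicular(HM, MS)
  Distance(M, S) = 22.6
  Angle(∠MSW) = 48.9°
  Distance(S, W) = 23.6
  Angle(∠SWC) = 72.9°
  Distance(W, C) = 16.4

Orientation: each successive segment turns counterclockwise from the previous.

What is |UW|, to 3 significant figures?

9.41

U is at the origin; UH runs at -73.8° with length 15.4, so H = (4.30, -14.8). ∠UHM = 95.3° gives HM at 10.9° from the x-axis; with |HM| = 20.9, M = (24.8, -10.8). The perpendicularity gives MS at right angles to HM, so MS runs at 101°; with |MS| = 22.6, S = (20.5, 11.4). ∠MSW = 48.9° gives SW at -128° from the x-axis; with |SW| = 23.6, W = (6.02, -7.24). Then |UW| = |W − U| = 9.41.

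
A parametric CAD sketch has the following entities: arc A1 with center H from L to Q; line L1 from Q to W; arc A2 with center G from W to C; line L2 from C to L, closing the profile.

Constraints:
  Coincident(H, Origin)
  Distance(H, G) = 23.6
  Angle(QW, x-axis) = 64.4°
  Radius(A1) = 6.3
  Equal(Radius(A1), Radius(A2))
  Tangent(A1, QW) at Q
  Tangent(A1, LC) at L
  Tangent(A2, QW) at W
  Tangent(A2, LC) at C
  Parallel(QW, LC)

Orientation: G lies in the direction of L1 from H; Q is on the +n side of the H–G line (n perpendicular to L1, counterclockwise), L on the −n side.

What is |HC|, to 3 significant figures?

24.4

The slot axis is L1's direction at 64.4°, so u = (cos 64.4°, sin 64.4°) = (0.432, 0.902) and n = (−sin 64.4°, cos 64.4°) = (-0.902, 0.432). H is at the origin and G lies 23.6 along u from H, so G = 23.6·u = (10.2, 21.3). Tangency of A1 to both parallel lines with radius 6.3 puts Q and L at H ± 6.3·n: Q = (-5.68, 2.72), L = (5.68, -2.72). Equal radii place W and C the same way about G: W = G + 6.3·n = (4.52, 24.0), C = G − 6.3·n = (15.9, 18.6). Then |HC| = |C − H| = 24.4.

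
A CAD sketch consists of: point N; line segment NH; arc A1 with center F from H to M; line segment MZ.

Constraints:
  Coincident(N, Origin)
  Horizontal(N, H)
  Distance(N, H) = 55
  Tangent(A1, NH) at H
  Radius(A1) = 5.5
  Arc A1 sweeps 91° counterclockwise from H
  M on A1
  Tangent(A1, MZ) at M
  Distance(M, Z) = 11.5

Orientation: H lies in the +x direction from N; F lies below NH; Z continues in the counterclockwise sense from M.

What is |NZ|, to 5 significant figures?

52.559

N is at the origin; N and H share the same y with |NH| = 55.0 and H on the +x side, so H = (55.000, 0.0000). A1 meets NH tangentially, so FH is at right angles to NH, so F = H + (0, -5.5) = (55.000, -5.5000). On A1, H sits at bearing 90° from F; a 91° counterclockwise sweep puts M at bearing 181°, so M = F + 5.5·(cos 181°, sin 181°) = (49.501, -5.5960). A1 meets MZ tangentially, so FM is at right angles to MZ, so MZ runs along (−sin 181°, cos 181°); with |MZ| = 11.5, Z = (49.702, -17.094). Then |NZ| = |Z − N| = 52.559.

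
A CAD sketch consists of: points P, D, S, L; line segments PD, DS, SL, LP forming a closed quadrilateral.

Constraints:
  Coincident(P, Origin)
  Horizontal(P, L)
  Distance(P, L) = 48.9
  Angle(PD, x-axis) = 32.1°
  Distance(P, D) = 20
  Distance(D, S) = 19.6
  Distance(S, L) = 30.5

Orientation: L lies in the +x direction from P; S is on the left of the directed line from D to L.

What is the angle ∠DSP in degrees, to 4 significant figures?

6.591°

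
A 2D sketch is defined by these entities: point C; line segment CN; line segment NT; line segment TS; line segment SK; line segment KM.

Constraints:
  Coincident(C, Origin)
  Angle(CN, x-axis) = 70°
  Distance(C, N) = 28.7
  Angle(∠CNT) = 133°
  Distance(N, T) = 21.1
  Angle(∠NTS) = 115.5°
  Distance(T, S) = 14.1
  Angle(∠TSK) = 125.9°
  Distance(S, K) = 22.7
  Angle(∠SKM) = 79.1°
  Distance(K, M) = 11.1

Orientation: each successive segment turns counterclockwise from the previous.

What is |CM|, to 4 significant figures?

27.70

∠TSK = 125.9° gives SK at -124.4° from the x-axis; with |SK| = 22.7, K = (-26.68, 26.67). ∠SKM = 79.1° gives KM at -23.50° from the x-axis; with |KM| = 11.1, M = (-16.50, 22.24). Then |CM| = |M − C| = 27.70.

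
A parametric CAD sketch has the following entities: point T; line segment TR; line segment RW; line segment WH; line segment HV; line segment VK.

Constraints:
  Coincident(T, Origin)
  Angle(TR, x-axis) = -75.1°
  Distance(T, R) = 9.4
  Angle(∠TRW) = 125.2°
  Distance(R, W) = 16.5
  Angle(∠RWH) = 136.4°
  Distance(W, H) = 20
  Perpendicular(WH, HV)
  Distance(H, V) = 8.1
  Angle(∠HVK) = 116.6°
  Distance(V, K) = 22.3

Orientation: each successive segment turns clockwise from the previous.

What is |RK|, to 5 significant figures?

13.755

T is at the origin; TR runs at -75.1° with length 9.4, so R = (2.4170, -9.0839). ∠TRW = 125.2° gives RW at -129.90° from the x-axis; with |RW| = 16.5, W = (-8.1669, -21.742). ∠RWH = 136.4° gives WH at -173.50° from the x-axis; with |WH| = 20.0, H = (-28.038, -24.006). The perpendicularity gives HV at right angles to WH, so HV runs at 96.500°; with |HV| = 8.1, V = (-28.955, -15.958). ∠HVK = 116.6° gives VK at 33.100° from the x-axis; with |VK| = 22.3, K = (-10.274, -3.7802). Then |RK| = |K − R| = 13.755.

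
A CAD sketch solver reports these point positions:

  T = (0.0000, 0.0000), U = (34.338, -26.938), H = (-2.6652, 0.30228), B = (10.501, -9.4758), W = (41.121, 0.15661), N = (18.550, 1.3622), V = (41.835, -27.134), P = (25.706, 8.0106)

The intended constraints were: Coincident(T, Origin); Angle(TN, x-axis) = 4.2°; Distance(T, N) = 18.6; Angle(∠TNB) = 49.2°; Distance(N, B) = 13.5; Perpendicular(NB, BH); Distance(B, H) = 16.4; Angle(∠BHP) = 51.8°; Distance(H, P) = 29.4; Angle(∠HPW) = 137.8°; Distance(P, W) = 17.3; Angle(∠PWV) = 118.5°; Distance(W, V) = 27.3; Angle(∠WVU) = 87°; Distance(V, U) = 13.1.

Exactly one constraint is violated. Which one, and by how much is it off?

Distance(V, U) = 13.1 — off by 5.60.

T = (0.00, 0.00) ✓; TN at 4.200° ✓; |TN| = 18.60 ✓; ∠TNB = 49.20° ✓; |NB| = 13.50 ✓; ∠(NB, BH) = 90.00° ✓; |BH| = 16.40 ✓; ∠BHP = 51.80° ✓; |HP| = 29.40 ✓; ∠HPW = 137.8° ✓; |PW| = 17.30 ✓; ∠PWV = 118.5° ✓; |WV| = 27.30 ✓; ∠WVU = 87.00° ✓; |VU| = 7.500 ✗.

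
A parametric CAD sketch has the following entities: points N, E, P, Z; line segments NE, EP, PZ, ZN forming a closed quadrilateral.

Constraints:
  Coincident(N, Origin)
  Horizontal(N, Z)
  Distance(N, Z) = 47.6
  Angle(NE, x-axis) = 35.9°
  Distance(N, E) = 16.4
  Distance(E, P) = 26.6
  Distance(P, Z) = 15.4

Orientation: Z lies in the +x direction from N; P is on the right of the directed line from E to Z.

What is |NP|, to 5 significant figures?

34.691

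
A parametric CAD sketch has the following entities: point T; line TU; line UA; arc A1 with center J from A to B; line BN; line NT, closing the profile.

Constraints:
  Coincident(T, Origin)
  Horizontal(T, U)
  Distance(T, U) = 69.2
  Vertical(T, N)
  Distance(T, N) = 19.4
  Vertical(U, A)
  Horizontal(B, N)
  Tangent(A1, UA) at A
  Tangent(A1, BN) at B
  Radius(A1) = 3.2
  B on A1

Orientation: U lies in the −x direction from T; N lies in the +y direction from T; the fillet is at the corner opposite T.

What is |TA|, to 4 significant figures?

71.07

The virtual corner opposite T is at (-69.20, 19.40). Since A1 is tangent to UA there, JA ⟂ UA and A1 meets BN tangentially, so JB is at right angles to BN, with radius 3.2, so the center J sits 3.2 in from both sides at J = (-66.00, 16.20). That places the tangent points at A = (-69.20, 16.20) on UA and B = (-66.00, 19.40) on BN. Then |TA| = |A − T| = 71.07.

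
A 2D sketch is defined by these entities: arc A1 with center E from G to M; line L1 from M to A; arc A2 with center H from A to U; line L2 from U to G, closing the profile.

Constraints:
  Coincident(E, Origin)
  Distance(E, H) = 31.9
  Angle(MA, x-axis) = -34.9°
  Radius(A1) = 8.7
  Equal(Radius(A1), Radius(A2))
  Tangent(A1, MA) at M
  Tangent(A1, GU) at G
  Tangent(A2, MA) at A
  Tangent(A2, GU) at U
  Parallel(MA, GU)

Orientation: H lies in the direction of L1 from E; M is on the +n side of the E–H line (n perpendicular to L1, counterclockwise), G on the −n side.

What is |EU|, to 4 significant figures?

33.07

Tangency of A1 to both parallel lines with radius 8.7 puts M and G at E ± 8.7·n: M = (4.978, 7.135), G = (-4.978, -7.135). Equal radii place A and U the same way about H: A = H + 8.7·n = (31.14, -11.12), U = H − 8.7·n = (21.19, -25.39). Then |EU| = |U − E| = 33.07.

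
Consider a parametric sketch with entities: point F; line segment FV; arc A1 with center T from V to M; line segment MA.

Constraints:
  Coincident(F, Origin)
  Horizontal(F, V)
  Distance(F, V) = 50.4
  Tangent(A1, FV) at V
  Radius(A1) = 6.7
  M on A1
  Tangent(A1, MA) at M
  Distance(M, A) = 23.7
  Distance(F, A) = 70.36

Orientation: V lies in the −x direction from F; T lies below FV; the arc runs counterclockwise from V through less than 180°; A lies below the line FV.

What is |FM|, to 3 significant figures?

56.8

F is at the origin; FV is horizontal with |FV| = 50.4 and V on the −x side, so V = (-50.4, 0.00). Tangency of A1 to FV means the radius TV is perpendicular to FV, so T = V + (0, -6.7) = (-50.4, -6.70). Since TM ⟂ MA (tangency), |TA| = √(6.7² + 23.7²) = 24.6 regardless of where M sits on A1. So A lies on both circle(F, 70.36) and circle(T, 24.6); the below-FV intersection is A = (-65.2, -26.4). M is the foot of the tangent from A: M = (-56.6, -4.27).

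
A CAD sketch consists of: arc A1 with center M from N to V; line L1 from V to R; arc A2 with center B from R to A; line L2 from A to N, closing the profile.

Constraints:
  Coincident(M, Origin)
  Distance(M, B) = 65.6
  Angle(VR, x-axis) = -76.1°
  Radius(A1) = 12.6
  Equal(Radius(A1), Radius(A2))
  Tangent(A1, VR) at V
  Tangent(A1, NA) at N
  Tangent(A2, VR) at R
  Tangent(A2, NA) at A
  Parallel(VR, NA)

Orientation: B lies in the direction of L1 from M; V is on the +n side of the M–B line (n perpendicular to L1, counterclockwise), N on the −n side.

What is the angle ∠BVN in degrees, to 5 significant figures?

79.127°

The slot axis is L1's direction at -76.1°, so u = (cos -76.1°, sin -76.1°) = (0.24023, -0.97072) and n = (−sin -76.1°, cos -76.1°) = (0.97072, 0.24023). M is at the origin and B lies 65.6 along u from M, so B = 65.6·u = (15.759, -63.679). Tangency of A1 to both parallel lines with radius 12.6 puts V and N at M ± 12.6·n: V = (12.231, 3.0269), N = (-12.231, -3.0269). Then cos ∠BVN = VB·VN / (|VB||VN|), giving 79.127°.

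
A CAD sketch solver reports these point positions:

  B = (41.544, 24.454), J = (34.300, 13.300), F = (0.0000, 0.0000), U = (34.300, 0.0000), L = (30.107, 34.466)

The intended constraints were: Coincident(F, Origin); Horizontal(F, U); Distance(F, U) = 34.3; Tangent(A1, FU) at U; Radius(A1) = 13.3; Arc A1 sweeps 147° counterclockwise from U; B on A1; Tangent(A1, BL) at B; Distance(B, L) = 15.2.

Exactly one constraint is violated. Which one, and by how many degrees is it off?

Tangent(A1, BL) at B — off by 8.20°.

F = (0.00, 0.00) ✓; F.y = 0.00, U.y = 0.00 ✓; |FU| = 34.30 ✓; ∠(JU, UF) = 90.00° ✓; |JU| = 13.30 ✓; bearing(J→B) − bearing(J→U) = 147.0° ✓; |JB| = 13.30 ✓; ∠(JB, BL) = 98.20° ✗; |BL| = 15.20 ✓.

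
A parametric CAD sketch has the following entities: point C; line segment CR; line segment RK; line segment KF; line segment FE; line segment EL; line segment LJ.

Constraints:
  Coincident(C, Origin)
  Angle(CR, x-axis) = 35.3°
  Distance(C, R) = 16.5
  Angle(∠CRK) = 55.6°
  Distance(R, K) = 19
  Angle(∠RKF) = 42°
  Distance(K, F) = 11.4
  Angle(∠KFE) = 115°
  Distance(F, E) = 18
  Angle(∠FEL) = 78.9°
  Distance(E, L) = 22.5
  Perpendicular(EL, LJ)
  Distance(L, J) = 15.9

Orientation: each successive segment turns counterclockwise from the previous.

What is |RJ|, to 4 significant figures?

21.75

∠FEL = 78.9° gives EL at 103.8° from the x-axis; with |EL| = 22.5, L = (13.56, 28.73). EL ⟂ LJ, so LJ runs at -166.2°; with |LJ| = 15.9, J = (-1.882, 24.94). Then |RJ| = |J − R| = 21.75.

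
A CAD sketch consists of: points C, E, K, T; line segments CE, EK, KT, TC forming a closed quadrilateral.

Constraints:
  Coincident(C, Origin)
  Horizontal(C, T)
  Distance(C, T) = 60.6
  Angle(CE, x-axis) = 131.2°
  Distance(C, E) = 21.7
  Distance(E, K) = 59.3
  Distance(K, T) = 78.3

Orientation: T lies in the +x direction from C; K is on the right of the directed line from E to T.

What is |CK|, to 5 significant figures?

42.617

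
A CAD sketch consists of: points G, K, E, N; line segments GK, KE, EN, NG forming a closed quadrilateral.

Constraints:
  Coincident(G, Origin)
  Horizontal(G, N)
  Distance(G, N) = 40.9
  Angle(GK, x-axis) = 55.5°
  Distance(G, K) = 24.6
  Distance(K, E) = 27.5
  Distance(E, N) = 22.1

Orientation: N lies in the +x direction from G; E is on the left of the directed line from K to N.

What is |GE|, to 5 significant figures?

46.903

G is at the origin; G and N share the same y with |GN| = 40.9 and N in +x, so N = (40.9, 0). GK runs at 55.5° with |GK| = 24.6, so K = (13.934, 20.274). E is determined by |KE| = 27.5 and |EN| = 22.1 together: it lies at the intersection of circle(K, 27.5) and circle(N, 22.1). With |KN| = 33.737, the foot of the radical line on KN is 20.838 from K and the perpendicular offset is √(27.5² − 20.838²) = 17.945. Taking the left-of-KN solution: E = (41.373, 22.095).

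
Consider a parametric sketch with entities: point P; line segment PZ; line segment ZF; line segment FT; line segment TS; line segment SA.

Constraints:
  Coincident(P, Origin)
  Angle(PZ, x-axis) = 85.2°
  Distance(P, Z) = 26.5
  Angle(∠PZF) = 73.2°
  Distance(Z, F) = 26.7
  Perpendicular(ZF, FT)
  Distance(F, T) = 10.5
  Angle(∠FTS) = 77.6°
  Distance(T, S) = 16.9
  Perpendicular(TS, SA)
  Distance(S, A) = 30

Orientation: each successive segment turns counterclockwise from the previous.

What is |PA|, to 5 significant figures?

48.634

P is at the origin; PZ runs at 85.2° with length 26.5, so Z = (2.2175, 26.407). ∠PZF = 73.2° gives ZF at -168.00° from the x-axis; with |ZF| = 26.7, F = (-23.899, 20.856). ZF is perpendicular to FT, so FT runs at -78.000°; with |FT| = 10.5, T = (-21.716, 10.585). ∠FTS = 77.6° gives TS at 24.400° from the x-axis; with |TS| = 16.9, S = (-6.3255, 17.567). The perpendicularity gives SA at right angles to TS, so SA runs at 114.40°; with |SA| = 30.0, A = (-18.719, 44.887). Then |PA| = |A − P| = 48.634.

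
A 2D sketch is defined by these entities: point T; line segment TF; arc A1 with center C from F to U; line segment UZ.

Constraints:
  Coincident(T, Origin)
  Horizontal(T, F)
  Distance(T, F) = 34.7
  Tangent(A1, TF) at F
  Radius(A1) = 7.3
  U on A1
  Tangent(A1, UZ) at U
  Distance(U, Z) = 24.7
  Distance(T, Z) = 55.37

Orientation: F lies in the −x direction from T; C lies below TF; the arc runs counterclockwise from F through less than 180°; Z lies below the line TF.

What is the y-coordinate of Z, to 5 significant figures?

-30.261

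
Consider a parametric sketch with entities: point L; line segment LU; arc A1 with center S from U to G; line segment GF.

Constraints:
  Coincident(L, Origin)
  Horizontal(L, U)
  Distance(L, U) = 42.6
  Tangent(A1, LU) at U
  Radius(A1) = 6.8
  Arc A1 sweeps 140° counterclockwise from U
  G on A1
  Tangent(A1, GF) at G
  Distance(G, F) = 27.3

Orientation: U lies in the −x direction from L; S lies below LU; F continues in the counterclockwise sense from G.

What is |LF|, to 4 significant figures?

39.40

On A1, U sits at bearing 90° from S; a 140° counterclockwise sweep puts G at bearing 230°, so G = S + 6.8·(cos 230°, sin 230°) = (-46.97, -12.01). Tangency of A1 to GF means the radius SG is perpendicular to GF, so GF runs along (−sin 230°, cos 230°); with |GF| = 27.3, F = (-26.06, -29.56). Then |LF| = |F − L| = 39.40.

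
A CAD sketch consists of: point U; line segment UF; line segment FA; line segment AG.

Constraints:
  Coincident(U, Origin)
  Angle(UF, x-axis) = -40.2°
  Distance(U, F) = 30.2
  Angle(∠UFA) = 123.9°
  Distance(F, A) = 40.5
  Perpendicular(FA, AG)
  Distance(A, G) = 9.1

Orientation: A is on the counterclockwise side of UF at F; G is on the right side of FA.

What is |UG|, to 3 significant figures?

66.8

U is at the origin; UF runs at -40.2° with length 30.2, so F = 30.2·(cos -40.2°, sin -40.2°) = (23.1, -19.5). ∠UFA = 123.9°, so FA runs at -40.2° + (180° − 123.9°) = 15.9° from the x-axis; with |FA| = 40.5, A = F + 40.5·(cos 15.9°, sin 15.9°) = (62.0, -8.40). The perpendicularity gives AG at right angles to FA; with |AG| = 9.1 on the right of FA, G = A + 9.1·(0.274, -0.962) = (64.5, -17.1). Then |UG| = |G − U| = 66.8.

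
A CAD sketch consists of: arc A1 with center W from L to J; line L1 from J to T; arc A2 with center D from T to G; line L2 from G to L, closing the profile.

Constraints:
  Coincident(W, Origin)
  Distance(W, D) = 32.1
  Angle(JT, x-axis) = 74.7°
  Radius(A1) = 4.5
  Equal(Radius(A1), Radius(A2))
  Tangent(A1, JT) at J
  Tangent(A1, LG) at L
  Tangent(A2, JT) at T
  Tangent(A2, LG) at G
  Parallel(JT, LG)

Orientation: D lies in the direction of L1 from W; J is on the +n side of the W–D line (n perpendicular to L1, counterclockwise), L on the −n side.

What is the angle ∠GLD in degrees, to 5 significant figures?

7.9801°

The slot axis is L1's direction at 74.7°, so u = (cos 74.7°, sin 74.7°) = (0.26387, 0.96456) and n = (−sin 74.7°, cos 74.7°) = (-0.96456, 0.26387). W is at the origin and D lies 32.1 along u from W, so D = 32.1·u = (8.4703, 30.962). Tangency of A1 to both parallel lines with radius 4.5 puts J and L at W ± 4.5·n: J = (-4.3405, 1.1874), L = (4.3405, -1.1874). Equal radii place T and G the same way about D: T = D + 4.5·n = (4.1298, 32.150), G = D − 4.5·n = (12.811, 29.775). Then cos ∠GLD = LG·LD / (|LG||LD|), giving 7.9801°.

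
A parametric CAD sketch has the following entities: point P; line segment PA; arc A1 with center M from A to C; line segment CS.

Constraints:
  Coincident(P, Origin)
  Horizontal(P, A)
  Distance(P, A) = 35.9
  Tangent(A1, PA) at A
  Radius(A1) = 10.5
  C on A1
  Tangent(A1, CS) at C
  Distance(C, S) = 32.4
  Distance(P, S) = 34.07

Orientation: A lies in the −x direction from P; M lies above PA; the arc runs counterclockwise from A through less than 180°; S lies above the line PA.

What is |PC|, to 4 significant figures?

27.42

Checks: P = (0.00, 0.00) ✓; |MC| = 10.50 ✓; ∠(MC, CS) = 90.00° ✓; |CS| = 32.40 ✓; |PS| = 34.07 ✓.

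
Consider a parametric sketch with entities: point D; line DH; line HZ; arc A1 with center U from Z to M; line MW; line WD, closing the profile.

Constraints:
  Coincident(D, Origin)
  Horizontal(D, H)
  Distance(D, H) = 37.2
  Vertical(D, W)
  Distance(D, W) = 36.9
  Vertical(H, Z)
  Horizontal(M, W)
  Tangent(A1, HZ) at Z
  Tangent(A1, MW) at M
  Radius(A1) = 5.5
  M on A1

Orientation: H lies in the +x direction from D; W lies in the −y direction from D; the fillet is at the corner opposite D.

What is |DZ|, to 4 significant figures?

48.68

D is at the origin; DH is horizontal with |DH| = 37.2 and H on the +x side, so H = (37.20, 0.000). DW is vertical with |DW| = 36.9 and W on the −y side, so W = (0.000, -36.90). The virtual corner opposite D is at (37.20, -36.90). Since A1 is tangent to HZ there, UZ ⟂ HZ and tangency of A1 to MW means the radius UM is perpendicular to MW, with radius 5.5, so the center U sits 5.5 in from both sides at U = (31.70, -31.40). That places the tangent points at Z = (37.20, -31.40) on HZ and M = (31.70, -36.90) on MW. Then |DZ| = |Z − D| = 48.68.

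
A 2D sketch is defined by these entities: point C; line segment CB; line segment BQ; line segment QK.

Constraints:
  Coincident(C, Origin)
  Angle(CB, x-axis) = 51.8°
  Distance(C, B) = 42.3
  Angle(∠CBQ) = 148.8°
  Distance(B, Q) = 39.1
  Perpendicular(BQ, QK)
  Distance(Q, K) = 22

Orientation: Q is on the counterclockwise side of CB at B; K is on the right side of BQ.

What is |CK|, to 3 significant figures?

87.2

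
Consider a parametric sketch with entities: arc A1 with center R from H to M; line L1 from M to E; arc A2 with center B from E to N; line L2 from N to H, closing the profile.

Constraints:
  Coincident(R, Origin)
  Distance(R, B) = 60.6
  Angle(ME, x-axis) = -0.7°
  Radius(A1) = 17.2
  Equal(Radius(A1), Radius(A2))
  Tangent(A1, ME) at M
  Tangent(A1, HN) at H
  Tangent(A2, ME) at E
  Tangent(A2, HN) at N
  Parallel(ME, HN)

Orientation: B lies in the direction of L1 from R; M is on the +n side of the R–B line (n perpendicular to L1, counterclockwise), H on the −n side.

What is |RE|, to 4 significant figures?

62.99

Tangency of A1 to both parallel lines with radius 17.2 puts M and H at R ± 17.2·n: M = (0.2101, 17.20), H = (-0.2101, -17.20). Equal radii place E and N the same way about B: E = B + 17.2·n = (60.81, 16.46), N = B − 17.2·n = (60.39, -17.94). Then |RE| = |E − R| = 62.99.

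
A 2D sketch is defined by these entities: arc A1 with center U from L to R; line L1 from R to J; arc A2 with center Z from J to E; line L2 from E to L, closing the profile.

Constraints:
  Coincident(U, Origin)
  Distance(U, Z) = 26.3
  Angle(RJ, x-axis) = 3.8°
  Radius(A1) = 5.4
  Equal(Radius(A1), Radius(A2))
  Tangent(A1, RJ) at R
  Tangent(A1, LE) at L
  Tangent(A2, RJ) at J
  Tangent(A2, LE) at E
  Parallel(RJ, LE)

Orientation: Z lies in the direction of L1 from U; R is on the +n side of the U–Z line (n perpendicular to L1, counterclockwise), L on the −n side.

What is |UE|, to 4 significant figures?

26.85

The slot axis is L1's direction at 3.8°, so u = (cos 3.8°, sin 3.8°) = (0.9978, 0.06627) and n = (−sin 3.8°, cos 3.8°) = (-0.06627, 0.9978). U is at the origin and Z lies 26.3 along u from U, so Z = 26.3·u = (26.24, 1.743). Tangency of A1 to both parallel lines with radius 5.4 puts R and L at U ± 5.4·n: R = (-0.3579, 5.388), L = (0.3579, -5.388). Equal radii place J and E the same way about Z: J = Z + 5.4·n = (25.88, 7.131), E = Z − 5.4·n = (26.60, -3.645). Then |UE| = |E − U| = 26.85.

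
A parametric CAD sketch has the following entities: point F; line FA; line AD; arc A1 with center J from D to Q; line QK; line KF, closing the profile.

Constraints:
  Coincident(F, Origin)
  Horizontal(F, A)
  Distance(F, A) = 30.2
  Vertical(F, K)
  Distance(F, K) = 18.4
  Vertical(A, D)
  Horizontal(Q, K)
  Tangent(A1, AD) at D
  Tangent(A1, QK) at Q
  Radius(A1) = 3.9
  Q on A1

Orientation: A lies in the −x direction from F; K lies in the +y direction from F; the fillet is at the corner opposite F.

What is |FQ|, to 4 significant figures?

32.10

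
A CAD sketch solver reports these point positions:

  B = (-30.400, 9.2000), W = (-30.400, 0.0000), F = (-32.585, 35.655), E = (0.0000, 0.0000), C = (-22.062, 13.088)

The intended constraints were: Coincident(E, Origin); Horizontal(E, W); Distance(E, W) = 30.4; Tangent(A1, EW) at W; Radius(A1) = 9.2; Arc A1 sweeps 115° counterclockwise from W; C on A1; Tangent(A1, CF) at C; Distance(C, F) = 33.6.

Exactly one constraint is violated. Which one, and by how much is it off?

Distance(C, F) = 33.6 — off by 8.70.

E = (0.00, 0.00) ✓; E.y = 0.00, W.y = 0.00 ✓; |EW| = 30.40 ✓; ∠(BW, WE) = 90.00° ✓; |BW| = 9.200 ✓; bearing(B→C) − bearing(B→W) = 115.0° ✓; |BC| = 9.200 ✓; ∠(BC, CF) = 90.00° ✓; |CF| = 24.90 ✗.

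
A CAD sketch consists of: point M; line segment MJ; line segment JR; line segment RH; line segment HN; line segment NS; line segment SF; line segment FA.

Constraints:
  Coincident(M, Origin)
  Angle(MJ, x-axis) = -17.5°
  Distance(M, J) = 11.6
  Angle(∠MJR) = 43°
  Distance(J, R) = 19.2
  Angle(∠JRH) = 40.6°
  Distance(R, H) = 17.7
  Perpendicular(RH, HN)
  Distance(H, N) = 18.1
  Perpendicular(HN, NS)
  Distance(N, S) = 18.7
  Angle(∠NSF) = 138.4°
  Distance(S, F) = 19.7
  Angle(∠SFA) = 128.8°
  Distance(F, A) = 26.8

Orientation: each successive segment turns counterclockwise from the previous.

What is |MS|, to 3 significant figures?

22.3

RH ⟂ HN, so HN runs at -11.1°; with |HN| = 18.1, N = (16.0, -7.63). HN is perpendicular to NS, so NS runs at 78.9°; with |NS| = 18.7, S = (19.6, 10.7). Then |MS| = |S − M| = 22.3.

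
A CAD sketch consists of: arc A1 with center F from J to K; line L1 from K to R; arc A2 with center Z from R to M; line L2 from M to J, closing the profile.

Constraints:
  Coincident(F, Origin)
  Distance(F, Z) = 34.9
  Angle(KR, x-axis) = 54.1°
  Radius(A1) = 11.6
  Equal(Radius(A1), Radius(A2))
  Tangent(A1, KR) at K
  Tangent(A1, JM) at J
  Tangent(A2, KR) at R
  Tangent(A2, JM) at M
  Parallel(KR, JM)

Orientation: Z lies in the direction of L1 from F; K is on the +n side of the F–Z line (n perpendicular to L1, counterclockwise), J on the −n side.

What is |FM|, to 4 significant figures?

36.78

The slot axis is L1's direction at 54.1°, so u = (cos 54.1°, sin 54.1°) = (0.5864, 0.8100) and n = (−sin 54.1°, cos 54.1°) = (-0.8100, 0.5864). F is at the origin and Z lies 34.9 along u from F, so Z = 34.9·u = (20.46, 28.27). Tangency of A1 to both parallel lines with radius 11.6 puts K and J at F ± 11.6·n: K = (-9.396, 6.802), J = (9.396, -6.802). Equal radii place R and M the same way about Z: R = Z + 11.6·n = (11.07, 35.07), M = Z − 11.6·n = (29.86, 21.47). Then |FM| = |M − F| = 36.78.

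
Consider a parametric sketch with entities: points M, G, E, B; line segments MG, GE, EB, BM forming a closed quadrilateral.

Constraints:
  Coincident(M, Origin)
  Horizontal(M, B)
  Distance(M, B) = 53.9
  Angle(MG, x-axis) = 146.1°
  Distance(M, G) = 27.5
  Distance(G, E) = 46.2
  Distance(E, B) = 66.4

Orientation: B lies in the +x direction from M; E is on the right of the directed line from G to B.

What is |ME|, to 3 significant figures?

28.6

M is at the origin; M and B share the same y with |MB| = 53.9 and B in +x, so B = (53.9, 0). MG runs at 146.1° with |MG| = 27.5, so G = (-22.8, 15.3). E is determined by |GE| = 46.2 and |EB| = 66.4 together: it lies at the intersection of circle(G, 46.2) and circle(B, 66.4). With |GB| = 78.2, the foot of the radical line on GB is 24.6 from G and the perpendicular offset is √(46.2² − 24.6²) = 39.1. Taking the right-of-GB solution: E = (-6.38, -27.8).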